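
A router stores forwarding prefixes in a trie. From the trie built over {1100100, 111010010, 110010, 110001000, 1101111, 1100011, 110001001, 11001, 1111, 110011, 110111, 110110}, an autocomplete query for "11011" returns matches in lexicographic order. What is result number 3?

1101111

Filter for "11011…" and sort: "110110", "110111", "1101111"
The 3rd is 1101111.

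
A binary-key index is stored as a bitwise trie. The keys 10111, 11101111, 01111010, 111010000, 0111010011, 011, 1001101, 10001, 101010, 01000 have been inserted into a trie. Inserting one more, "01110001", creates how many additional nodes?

Walking "01110001" from the root, the first 5 characters ("01110") follow existing edges; "0" is the first miss.
Each of the 3 remaining characters creates one node.

3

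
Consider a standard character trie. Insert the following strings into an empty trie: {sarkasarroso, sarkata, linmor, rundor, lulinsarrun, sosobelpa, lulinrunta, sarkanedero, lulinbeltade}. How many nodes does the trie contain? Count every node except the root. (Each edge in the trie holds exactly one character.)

For each word, the new-node count is its length minus the longest prefix already in the trie:
  "sarkasarroso" → 12 new (s, a, r, k, a, s, a, r, r, o, s, o)
  "sarkata" → prefix "sarka" already present; 2 new (t, a)
  "linmor" → 6 new (l, i, n, m, o, r)
  "rundor" → 6 new (r, u, n, d, o, r)
  "lulinsarrun" → prefix "l" already present; 10 new (u, l, i, n, s, a, r, r, u, n)
  "sosobelpa" → prefix "s" already present; 8 new (o, s, o, b, e, l, p, a)
  "lulinrunta" → prefix "lulin" already present; 5 new (r, u, n, t, a)
  "sarkanedero" → prefix "sarka" already present; 6 new (n, e, d, e, r, o)
  "lulinbeltade" → prefix "lulin" already present; 7 new (b, e, l, t, a, d, e)
Total nodes = 12 + 2 + 6 + 6 + 10 + 8 + 5 + 6 + 7 = 62

62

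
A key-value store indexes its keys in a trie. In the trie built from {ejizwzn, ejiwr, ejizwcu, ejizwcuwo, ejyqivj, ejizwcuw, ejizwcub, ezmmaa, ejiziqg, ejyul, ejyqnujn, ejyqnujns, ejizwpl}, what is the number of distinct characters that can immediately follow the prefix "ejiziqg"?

Walk "ejiziqg" from the root, arriving at one node.
No stored string extends past "ejiziqg".
That node has 0 child edges.

0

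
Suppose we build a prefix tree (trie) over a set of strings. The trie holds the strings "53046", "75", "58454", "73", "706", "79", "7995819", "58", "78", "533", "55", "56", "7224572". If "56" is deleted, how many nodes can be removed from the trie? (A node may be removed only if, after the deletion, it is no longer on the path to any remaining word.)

A node on "56"'s path can go only if nothing else ends at it or branches off below it.
The suffix "6" (1 node) is used only by "56"; the node for "5" still has the child "3", so pruning stops there.
Nodes removed: 1

1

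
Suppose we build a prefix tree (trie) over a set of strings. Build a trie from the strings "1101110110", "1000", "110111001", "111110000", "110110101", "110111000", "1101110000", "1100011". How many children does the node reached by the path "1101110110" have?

0

The children of the "1101110110" node are the distinct next characters among strings starting with "1101110110".
No stored string extends past "1101110110".
That node has 0 child edges.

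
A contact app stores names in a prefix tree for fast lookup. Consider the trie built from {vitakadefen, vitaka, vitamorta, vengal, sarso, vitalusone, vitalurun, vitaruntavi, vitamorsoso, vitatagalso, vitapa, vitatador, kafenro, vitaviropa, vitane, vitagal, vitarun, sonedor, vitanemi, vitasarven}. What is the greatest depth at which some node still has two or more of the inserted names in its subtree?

7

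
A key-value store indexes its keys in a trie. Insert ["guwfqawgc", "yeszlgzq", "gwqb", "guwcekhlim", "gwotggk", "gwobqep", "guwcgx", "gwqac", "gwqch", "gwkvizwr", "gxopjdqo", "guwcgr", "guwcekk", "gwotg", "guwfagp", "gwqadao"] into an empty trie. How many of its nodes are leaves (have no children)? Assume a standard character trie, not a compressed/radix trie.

15

A leaf is a node with no children — equivalently, the end of a word that is not a proper prefix of any other stored word.
Those words: "guwcekhlim", "guwcekk", "guwcgr", "guwcgx", "guwfagp", "guwfqawgc", "gwkvizwr", "gwobqep", "gwotggk", "gwqac", "gwqadao", "gwqb", "gwqch", "gxopjdqo", "yeszlgzq"
Leaf count: 15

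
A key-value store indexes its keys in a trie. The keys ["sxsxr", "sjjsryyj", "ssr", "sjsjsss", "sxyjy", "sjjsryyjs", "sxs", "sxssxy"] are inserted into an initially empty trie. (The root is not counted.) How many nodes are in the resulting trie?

Insert word by word; a character creates a node only if that edge doesn't already exist:
  "sxsxr" → 5 new (s, x, s, x, r)
  "sjjsryyj" → prefix "s" already present; 7 new (j, j, s, r, y, y, j)
  "ssr" → prefix "s" already present; 2 new (s, r)
  "sjsjsss" → prefix "sj" already present; 5 new (s, j, s, s, s)
  "sxyjy" → prefix "sx" already present; 3 new (y, j, y)
  "sjjsryyjs" → prefix "sjjsryyj" already present; 1 new (s)
  "sxs" → prefix "sxs" already present; 0 new (none)
  "sxssxy" → prefix "sxs" already present; 3 new (s, x, y)
Total nodes = 5 + 7 + 2 + 5 + 3 + 1 + 0 + 3 = 26

26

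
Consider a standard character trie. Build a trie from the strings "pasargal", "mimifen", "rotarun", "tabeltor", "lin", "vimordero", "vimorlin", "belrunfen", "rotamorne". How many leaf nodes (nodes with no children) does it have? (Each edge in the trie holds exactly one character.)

Leaves are exactly the stored words that no other stored word extends.
Those words: "belrunfen", "lin", "mimifen", "pasargal", "rotamorne", "rotarun", "tabeltor", "vimordero", "vimorlin"
Leaf count: 9

9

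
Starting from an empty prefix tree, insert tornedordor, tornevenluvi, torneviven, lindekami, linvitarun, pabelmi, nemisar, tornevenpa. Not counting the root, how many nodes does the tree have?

54

Insert word by word; a character creates a node only if that edge doesn't already exist:
  "tornedordor" → 11 new (t, o, r, n, e, d, o, r, d, o, r)
  "tornevenluvi" → prefix "torne" already present; 7 new (v, e, n, l, u, v, i)
  "torneviven" → prefix "tornev" already present; 4 new (i, v, e, n)
  "lindekami" → 9 new (l, i, n, d, e, k, a, m, i)
  "linvitarun" → prefix "lin" already present; 7 new (v, i, t, a, r, u, n)
  "pabelmi" → 7 new (p, a, b, e, l, m, i)
  "nemisar" → 7 new (n, e, m, i, s, a, r)
  "tornevenpa" → prefix "torneven" already present; 2 new (p, a)
Total nodes = 11 + 7 + 4 + 9 + 7 + 7 + 7 + 2 = 54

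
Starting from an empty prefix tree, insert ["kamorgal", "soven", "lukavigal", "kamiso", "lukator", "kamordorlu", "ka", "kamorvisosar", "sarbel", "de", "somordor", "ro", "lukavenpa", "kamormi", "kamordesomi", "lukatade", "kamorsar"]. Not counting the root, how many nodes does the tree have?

Count nodes per top-level branch (shared prefixes stored once):
  'd'-branch (de): 2 nodes
  'k'-branch (ka, kamiso, kamordesomi, kamordorlu, kamorgal, kamormi, kamorsar, kamorvisosar): 33 nodes
  'l'-branch (lukatade, lukator, lukavenpa, lukavigal): 19 nodes
  'r'-branch (ro): 2 nodes
  's'-branch (sarbel, somordor, soven): 16 nodes
Sum: 72

72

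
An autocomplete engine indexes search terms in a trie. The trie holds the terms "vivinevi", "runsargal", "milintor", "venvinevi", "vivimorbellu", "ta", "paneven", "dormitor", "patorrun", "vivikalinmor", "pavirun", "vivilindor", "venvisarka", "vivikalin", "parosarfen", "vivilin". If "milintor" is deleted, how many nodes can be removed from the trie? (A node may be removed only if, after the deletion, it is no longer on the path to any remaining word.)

8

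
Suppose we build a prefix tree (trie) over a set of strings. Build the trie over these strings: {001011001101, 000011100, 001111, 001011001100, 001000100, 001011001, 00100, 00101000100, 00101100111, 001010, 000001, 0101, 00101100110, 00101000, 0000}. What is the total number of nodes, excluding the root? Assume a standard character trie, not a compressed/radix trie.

Count nodes per top-level branch (shared prefixes stored once):
  '0'-branch (0000, 000001, 000011100, 00100, 001000100, 001010, 00101000, 00101000100, 001011001, 00101100110, 001011001100, 001011001101, 00101100111, 001111, 0101): 40 nodes
Sum: 40

40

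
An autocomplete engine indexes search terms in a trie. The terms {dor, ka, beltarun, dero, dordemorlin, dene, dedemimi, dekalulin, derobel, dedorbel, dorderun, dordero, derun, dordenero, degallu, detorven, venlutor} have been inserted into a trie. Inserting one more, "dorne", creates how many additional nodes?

"dor" is already a path in the trie; the remaining "ne" must be added.
Each of the 2 remaining characters creates one node.

2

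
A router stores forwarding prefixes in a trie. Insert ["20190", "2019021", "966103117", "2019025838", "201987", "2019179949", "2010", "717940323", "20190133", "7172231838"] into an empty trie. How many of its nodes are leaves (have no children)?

9

Leaves are exactly the stored words that no other stored word extends.
Those words: "2010", "20190133", "2019021", "2019025838", "2019179949", "201987", "7172231838", "717940323", "966103117"
Leaf count: 9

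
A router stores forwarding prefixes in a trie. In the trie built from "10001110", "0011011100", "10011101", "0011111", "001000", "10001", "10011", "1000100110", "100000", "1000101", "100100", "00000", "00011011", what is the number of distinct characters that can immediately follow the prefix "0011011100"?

The children of the "0011011100" node are the distinct next characters among strings starting with "0011011100".
No stored string extends past "0011011100".
That node has 0 child edges.

0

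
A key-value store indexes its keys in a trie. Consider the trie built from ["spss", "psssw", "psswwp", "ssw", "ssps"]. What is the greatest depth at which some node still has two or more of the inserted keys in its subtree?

The deepest shared node is where two words last agree before diverging.
"psssw" and "psswwp" agree on "pss" (3 characters) before diverging; nothing deeper is shared.
Longest shared-prefix length: 3

3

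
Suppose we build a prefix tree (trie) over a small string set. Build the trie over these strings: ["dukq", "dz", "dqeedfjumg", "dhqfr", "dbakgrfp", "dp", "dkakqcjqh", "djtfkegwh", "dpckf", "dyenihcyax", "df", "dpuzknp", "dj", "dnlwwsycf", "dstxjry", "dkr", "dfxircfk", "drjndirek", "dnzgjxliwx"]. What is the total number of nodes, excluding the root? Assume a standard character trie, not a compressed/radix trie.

97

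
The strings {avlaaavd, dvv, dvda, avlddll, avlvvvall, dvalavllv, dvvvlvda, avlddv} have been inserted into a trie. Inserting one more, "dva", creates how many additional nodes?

"dva" is already a full path in the trie; only an end-marker is added.
No new nodes are needed: 0.

0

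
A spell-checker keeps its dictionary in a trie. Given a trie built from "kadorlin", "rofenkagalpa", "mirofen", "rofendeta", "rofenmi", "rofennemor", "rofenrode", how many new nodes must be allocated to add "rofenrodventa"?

5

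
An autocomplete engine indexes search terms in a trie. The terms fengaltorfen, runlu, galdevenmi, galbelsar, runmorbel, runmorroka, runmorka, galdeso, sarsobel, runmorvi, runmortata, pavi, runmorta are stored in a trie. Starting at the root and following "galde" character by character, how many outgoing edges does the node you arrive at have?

Follow the path "galde" to its node, then look at its outgoing edges.
Characters that immediately follow "galde" among the stored strings: {s, v}.
That node has 2 child edges.

2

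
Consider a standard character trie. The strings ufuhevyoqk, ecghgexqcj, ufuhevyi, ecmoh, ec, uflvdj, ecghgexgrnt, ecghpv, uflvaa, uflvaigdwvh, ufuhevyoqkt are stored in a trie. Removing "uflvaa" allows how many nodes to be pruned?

1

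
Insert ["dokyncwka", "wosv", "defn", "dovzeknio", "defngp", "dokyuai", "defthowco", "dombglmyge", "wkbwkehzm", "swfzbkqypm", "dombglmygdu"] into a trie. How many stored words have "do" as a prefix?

Filter for entries beginning with "do":
Matches: "dokyncwka", "dokyuai", "dombglmygdu", "dombglmyge", "dovzeknio"
Count: 5

5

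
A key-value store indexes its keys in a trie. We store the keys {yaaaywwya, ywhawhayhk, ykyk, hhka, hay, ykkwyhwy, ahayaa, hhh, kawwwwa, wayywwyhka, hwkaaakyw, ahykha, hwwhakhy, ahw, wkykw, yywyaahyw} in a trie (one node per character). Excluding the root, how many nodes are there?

88

For each word, the new-node count is its length minus the longest prefix already in the trie:
  "yaaaywwya" → 9 new (y, a, a, a, y, w, w, y, a)
  "ywhawhayhk" → prefix "y" already present; 9 new (w, h, a, w, h, a, y, h, k)
  "ykyk" → prefix "y" already present; 3 new (k, y, k)
  "hhka" → 4 new (h, h, k, a)
  "hay" → prefix "h" already present; 2 new (a, y)
  "ykkwyhwy" → prefix "yk" already present; 6 new (k, w, y, h, w, y)
  "ahayaa" → 6 new (a, h, a, y, a, a)
  "hhh" → prefix "hh" already present; 1 new (h)
  "kawwwwa" → 7 new (k, a, w, w, w, w, a)
  "wayywwyhka" → 10 new (w, a, y, y, w, w, y, h, k, a)
  "hwkaaakyw" → prefix "h" already present; 8 new (w, k, a, a, a, k, y, w)
  "ahykha" → prefix "ah" already present; 4 new (y, k, h, a)
  "hwwhakhy" → prefix "hw" already present; 6 new (w, h, a, k, h, y)
  "ahw" → prefix "ah" already present; 1 new (w)
  "wkykw" → prefix "w" already present; 4 new (k, y, k, w)
  "yywyaahyw" → prefix "y" already present; 8 new (y, w, y, a, a, h, y, w)
Total nodes = 9 + 9 + 3 + 4 + 2 + 6 + 6 + 1 + 7 + 10 + 8 + 4 + 6 + 1 + 4 + 8 = 88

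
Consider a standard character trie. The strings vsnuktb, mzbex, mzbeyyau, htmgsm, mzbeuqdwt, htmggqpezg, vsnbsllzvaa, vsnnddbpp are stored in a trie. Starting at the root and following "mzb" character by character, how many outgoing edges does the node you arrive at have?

Follow the path "mzb" to its node, then look at its outgoing edges.
Distinct next characters after "mzb": e.
That node has 1 child edge.

1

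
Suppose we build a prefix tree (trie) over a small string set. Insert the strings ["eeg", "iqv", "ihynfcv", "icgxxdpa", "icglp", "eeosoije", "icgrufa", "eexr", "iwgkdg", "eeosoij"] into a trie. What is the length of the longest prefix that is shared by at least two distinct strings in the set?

Look for the deepest trie node that still has at least two words in its subtree.
e.g. "eeosoij" and "eeosoije" share the prefix "eeosoij" of length 7; no pair shares a longer one.
Longest shared-prefix length: 7

7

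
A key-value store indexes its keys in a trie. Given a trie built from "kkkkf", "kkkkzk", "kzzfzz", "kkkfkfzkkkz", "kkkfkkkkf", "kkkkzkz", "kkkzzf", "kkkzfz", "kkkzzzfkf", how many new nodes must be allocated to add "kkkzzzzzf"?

3

Walking "kkkzzzzzf" from the root, the first 6 characters ("kkkzzz") follow existing edges; "z" is the first miss.
So 9 − 6 = 3 new nodes.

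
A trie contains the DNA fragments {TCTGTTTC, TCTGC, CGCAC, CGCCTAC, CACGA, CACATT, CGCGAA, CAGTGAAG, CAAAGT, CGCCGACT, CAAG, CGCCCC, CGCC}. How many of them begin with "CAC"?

Filter for entries beginning with "CAC":
Words under "CAC": CACATT, CACGA
Count: 2

2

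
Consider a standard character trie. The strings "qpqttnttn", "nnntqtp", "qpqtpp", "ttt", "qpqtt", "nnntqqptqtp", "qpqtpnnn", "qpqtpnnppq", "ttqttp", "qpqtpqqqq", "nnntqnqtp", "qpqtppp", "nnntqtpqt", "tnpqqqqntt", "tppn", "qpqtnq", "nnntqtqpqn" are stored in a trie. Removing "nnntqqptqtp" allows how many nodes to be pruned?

A node on "nnntqqptqtp"'s path can go only if nothing else ends at it or branches off below it.
The suffix "qptqtp" (6 nodes) is used only by "nnntqqptqtp"; the node for "nnntq" still has the child "t", so pruning stops there.
Nodes removed: 6

6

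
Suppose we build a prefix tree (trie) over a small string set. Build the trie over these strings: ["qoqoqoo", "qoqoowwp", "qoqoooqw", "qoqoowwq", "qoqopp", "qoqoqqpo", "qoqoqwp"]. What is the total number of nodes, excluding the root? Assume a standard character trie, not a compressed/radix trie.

22

Trie structure (* marks end of a word):
(root)
└─ q
   └─ o
      └─ q
         └─ o
            ├─ o
            │  ├─ o
            │  │  └─ q
            │  │     └─ w *
            │  └─ w
            │     └─ w
            │        ├─ p *
            │        └─ q *
            ├─ p
            │  └─ p *
            └─ q
               ├─ o
               │  └─ o *
               ├─ q
               │  └─ p
               │     └─ o *
               └─ w
                  └─ p *
Counting every labelled node above: 22.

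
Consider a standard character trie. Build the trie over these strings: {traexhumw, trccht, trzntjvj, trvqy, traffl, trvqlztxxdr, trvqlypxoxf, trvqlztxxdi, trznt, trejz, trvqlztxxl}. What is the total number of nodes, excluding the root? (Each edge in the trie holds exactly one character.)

For each word, the new-node count is its length minus the longest prefix already in the trie:
  "traexhumw" → 9 new (t, r, a, e, x, h, u, m, w)
  "trccht" → prefix "tr" already present; 4 new (c, c, h, t)
  "trzntjvj" → prefix "tr" already present; 6 new (z, n, t, j, v, j)
  "trvqy" → prefix "tr" already present; 3 new (v, q, y)
  "traffl" → prefix "tra" already present; 3 new (f, f, l)
  "trvqlztxxdr" → prefix "trvq" already present; 7 new (l, z, t, x, x, d, r)
  "trvqlypxoxf" → prefix "trvql" already present; 6 new (y, p, x, o, x, f)
  "trvqlztxxdi" → prefix "trvqlztxxd" already present; 1 new (i)
  "trznt" → prefix "trznt" already present; 0 new (none)
  "trejz" → prefix "tr" already present; 3 new (e, j, z)
  "trvqlztxxl" → prefix "trvqlztxx" already present; 1 new (l)
Total nodes = 9 + 4 + 6 + 3 + 3 + 7 + 6 + 1 + 0 + 3 + 1 = 43

43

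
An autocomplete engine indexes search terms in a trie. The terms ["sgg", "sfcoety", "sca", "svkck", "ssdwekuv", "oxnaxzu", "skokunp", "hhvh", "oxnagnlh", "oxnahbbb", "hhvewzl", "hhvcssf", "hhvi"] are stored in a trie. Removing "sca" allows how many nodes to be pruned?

After clearing the end-marker at "sca", prune upward until reaching a node still needed by another word.
The suffix "ca" (2 nodes) is used only by "sca"; the node for "s" still has the child "g", so pruning stops there.
Nodes removed: 2

2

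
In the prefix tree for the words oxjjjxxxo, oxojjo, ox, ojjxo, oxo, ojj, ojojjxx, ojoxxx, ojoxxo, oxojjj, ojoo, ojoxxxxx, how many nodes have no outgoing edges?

A leaf is a node with no children — equivalently, the end of a word that is not a proper prefix of any other stored word.
Those words: "ojjxo", "ojojjxx", "ojoo", "ojoxxo", "ojoxxxxx", "oxjjjxxxo", "oxojjj", "oxojjo"
Leaf count: 8

8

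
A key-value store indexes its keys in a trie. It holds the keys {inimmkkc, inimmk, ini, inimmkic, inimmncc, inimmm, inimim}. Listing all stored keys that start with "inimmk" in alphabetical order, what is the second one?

DFS of the "inimmk" subtree visits, in order: "inimmk", "inimmkic", "inimmkkc"
Position 2: inimmkic

inimmkic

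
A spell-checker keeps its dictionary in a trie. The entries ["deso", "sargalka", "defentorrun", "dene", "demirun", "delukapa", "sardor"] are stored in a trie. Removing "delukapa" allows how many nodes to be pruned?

After clearing the end-marker at "delukapa", prune upward until reaching a node still needed by another word.
The suffix "lukapa" (6 nodes) is used only by "delukapa"; the node for "de" still has the child "s", so pruning stops there.
Nodes removed: 6

6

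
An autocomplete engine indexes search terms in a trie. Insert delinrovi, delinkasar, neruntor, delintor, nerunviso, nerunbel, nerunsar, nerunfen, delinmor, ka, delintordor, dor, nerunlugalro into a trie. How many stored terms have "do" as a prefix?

Walk to "do"; the words in its subtree are exactly those with that prefix.
Matches: "dor"
Count: 1

1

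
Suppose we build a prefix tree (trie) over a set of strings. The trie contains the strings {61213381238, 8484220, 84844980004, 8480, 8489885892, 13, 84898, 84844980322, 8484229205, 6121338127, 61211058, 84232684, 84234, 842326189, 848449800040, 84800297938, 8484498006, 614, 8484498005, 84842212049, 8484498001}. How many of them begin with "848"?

13

Filter for entries beginning with "848":
Matches: "8480", "84800297938", "8484220", "84842212049", "8484229205", "84844980004", "848449800040", "8484498001", "8484498005", "8484498006", "84844980322", "84898", "8489885892"
Count: 13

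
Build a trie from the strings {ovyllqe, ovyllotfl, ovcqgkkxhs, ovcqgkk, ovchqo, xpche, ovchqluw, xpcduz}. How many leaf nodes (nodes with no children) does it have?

Leaves are exactly the stored words that no other stored word extends.
Those words: "ovchqluw", "ovchqo", "ovcqgkkxhs", "ovyllotfl", "ovyllqe", "xpcduz", "xpche"
Leaf count: 7

7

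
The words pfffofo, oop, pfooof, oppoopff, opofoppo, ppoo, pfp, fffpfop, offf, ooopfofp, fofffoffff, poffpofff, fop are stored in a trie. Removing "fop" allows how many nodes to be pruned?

After clearing the end-marker at "fop", prune upward until reaching a node still needed by another word.
The suffix "p" (1 node) is used only by "fop"; the node for "fo" still has the child "f", so pruning stops there.
Nodes removed: 1

1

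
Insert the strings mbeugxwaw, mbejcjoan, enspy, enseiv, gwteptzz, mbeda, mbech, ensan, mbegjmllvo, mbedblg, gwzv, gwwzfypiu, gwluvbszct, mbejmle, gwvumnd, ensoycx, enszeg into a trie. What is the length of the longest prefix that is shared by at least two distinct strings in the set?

Look for the deepest trie node that still has at least two words in its subtree.
e.g. "mbeda" and "mbedblg" share the prefix "mbed" of length 4; no pair shares a longer one.
Longest shared-prefix length: 4

4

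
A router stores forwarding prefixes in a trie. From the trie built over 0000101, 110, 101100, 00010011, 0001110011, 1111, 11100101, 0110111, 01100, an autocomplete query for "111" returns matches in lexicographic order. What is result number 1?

Words with prefix "111", in lexicographic order: "11100101", "1111"
Position 1: 11100101

11100101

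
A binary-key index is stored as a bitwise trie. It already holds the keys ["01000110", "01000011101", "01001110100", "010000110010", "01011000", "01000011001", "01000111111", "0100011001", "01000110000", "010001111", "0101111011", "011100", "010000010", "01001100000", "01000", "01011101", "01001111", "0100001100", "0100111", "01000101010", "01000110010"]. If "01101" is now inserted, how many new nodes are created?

2

"011" is already a path in the trie; the remaining "01" must be added.
Each of the 2 remaining characters creates one node.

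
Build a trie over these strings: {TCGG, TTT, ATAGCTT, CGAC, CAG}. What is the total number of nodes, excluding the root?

19

Trie structure (* marks end of a word):
(root)
├─ A
│  └─ T
│     └─ A
│        └─ G
│           └─ C
│              └─ T
│                 └─ T *
├─ C
│  ├─ A
│  │  └─ G *
│  └─ G
│     └─ A
│        └─ C *
└─ T
   ├─ C
   │  └─ G
   │     └─ G *
   └─ T
      └─ T *
Counting every labelled node above: 19.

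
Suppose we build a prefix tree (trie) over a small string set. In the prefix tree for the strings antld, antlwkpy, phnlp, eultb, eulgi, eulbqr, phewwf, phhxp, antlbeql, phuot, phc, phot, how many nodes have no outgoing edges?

A leaf is a node with no children — equivalently, the end of a word that is not a proper prefix of any other stored word.
Those words: "antlbeql", "antld", "antlwkpy", "eulbqr", "eulgi", "eultb", "phc", "phewwf", "phhxp", "phnlp", "phot", "phuot"
Leaf count: 12

12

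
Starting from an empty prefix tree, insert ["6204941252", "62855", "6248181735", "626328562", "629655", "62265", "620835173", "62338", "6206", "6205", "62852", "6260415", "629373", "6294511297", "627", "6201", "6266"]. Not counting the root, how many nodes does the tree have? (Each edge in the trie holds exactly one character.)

64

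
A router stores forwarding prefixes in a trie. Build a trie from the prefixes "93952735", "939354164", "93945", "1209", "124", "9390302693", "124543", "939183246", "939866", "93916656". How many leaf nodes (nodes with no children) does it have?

Leaves are exactly the stored words that no other stored word extends.
Those words: "1209", "124543", "9390302693", "93916656", "939183246", "939354164", "93945", "93952735", "939866"
Leaf count: 9

9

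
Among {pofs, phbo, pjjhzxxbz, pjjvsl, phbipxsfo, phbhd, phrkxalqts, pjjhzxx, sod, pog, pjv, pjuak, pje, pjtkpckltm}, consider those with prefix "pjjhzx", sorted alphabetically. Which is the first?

Words with prefix "pjjhzx", in lexicographic order: "pjjhzxx", "pjjhzxxbz"
Position 1: pjjhzxx

pjjhzxx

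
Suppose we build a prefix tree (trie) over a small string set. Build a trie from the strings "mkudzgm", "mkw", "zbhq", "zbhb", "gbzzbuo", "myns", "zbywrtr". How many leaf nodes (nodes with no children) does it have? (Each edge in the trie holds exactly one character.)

7

A leaf is a node with no children — equivalently, the end of a word that is not a proper prefix of any other stored word.
Those words: "gbzzbuo", "mkudzgm", "mkw", "myns", "zbhb", "zbhq", "zbywrtr"
Leaf count: 7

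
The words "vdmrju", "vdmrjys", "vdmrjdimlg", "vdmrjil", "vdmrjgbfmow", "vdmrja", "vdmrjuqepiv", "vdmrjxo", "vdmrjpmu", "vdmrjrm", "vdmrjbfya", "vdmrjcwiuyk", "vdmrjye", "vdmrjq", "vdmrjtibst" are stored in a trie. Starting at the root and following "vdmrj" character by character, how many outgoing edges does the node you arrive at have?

The children of the "vdmrj" node are the distinct next characters among strings starting with "vdmrj".
Characters that immediately follow "vdmrj" among the stored strings: {a, b, c, d, g, i, p, q, r, t, u, x, y}.
That node has 13 child edges.

13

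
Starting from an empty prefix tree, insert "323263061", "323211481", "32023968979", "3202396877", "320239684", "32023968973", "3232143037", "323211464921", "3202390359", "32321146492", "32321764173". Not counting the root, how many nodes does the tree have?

Trace insertions, counting only characters that open a new branch:
  "323263061" → 9 new (3, 2, 3, 2, 6, 3, 0, 6, 1)
  "323211481" → prefix "3232" already present; 5 new (1, 1, 4, 8, 1)
  "32023968979" → prefix "32" already present; 9 new (0, 2, 3, 9, 6, 8, 9, 7, 9)
  "3202396877" → prefix "32023968" already present; 2 new (7, 7)
  "320239684" → prefix "32023968" already present; 1 new (4)
  "32023968973" → prefix "3202396897" already present; 1 new (3)
  "3232143037" → prefix "32321" already present; 5 new (4, 3, 0, 3, 7)
  "323211464921" → prefix "3232114" already present; 5 new (6, 4, 9, 2, 1)
  "3202390359" → prefix "320239" already present; 4 new (0, 3, 5, 9)
  "32321146492" → prefix "32321146492" already present; 0 new (none)
  "32321764173" → prefix "32321" already present; 6 new (7, 6, 4, 1, 7, 3)
Total nodes = 9 + 5 + 9 + 2 + 1 + 1 + 5 + 5 + 4 + 0 + 6 = 47

47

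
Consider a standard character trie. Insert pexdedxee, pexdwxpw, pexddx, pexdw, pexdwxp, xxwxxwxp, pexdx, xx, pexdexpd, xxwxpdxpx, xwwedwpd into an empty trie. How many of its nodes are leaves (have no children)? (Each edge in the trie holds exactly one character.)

A leaf is a node with no children — equivalently, the end of a word that is not a proper prefix of any other stored word.
Those words: "pexddx", "pexdedxee", "pexdexpd", "pexdwxpw", "pexdx", "xwwedwpd", "xxwxpdxpx", "xxwxxwxp"
Leaf count: 8

8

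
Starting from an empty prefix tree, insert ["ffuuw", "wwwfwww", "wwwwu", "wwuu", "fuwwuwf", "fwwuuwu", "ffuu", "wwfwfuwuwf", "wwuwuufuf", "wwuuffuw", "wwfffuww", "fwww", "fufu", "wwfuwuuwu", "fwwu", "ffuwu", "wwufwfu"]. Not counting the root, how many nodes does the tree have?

Trace insertions, counting only characters that open a new branch:
  "ffuuw" → 5 new (f, f, u, u, w)
  "wwwfwww" → 7 new (w, w, w, f, w, w, w)
  "wwwwu" → prefix "www" already present; 2 new (w, u)
  "wwuu" → prefix "ww" already present; 2 new (u, u)
  "fuwwuwf" → prefix "f" already present; 6 new (u, w, w, u, w, f)
  "fwwuuwu" → prefix "f" already present; 6 new (w, w, u, u, w, u)
  "ffuu" → prefix "ffuu" already present; 0 new (none)
  "wwfwfuwuwf" → prefix "ww" already present; 8 new (f, w, f, u, w, u, w, f)
  "wwuwuufuf" → prefix "wwu" already present; 6 new (w, u, u, f, u, f)
  "wwuuffuw" → prefix "wwuu" already present; 4 new (f, f, u, w)
  "wwfffuww" → prefix "wwf" already present; 5 new (f, f, u, w, w)
  "fwww" → prefix "fww" already present; 1 new (w)
  "fufu" → prefix "fu" already present; 2 new (f, u)
  "wwfuwuuwu" → prefix "wwf" already present; 6 new (u, w, u, u, w, u)
  "fwwu" → prefix "fwwu" already present; 0 new (none)
  "ffuwu" → prefix "ffu" already present; 2 new (w, u)
  "wwufwfu" → prefix "wwu" already present; 4 new (f, w, f, u)
Total nodes = 5 + 7 + 2 + 2 + 6 + 6 + 0 + 8 + 6 + 4 + 5 + 1 + 2 + 6 + 0 + 2 + 4 = 66

66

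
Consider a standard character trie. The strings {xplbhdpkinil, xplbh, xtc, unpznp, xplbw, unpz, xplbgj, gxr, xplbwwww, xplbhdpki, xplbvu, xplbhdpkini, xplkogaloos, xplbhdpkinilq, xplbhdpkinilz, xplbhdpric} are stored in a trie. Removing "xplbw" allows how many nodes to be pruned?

Walk "xplbw" from the leaf back toward the root, removing each node that no remaining word uses.
Every node on "xplbw" is still needed (e.g. by "xplbwwww"), so nothing is freed.
Nodes removed: 0

0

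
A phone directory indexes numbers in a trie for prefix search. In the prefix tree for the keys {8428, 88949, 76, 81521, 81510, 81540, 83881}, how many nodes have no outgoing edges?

A leaf is a node with no children — equivalently, the end of a word that is not a proper prefix of any other stored word.
Those words: "76", "81510", "81521", "81540", "83881", "8428", "88949"
Leaf count: 7

7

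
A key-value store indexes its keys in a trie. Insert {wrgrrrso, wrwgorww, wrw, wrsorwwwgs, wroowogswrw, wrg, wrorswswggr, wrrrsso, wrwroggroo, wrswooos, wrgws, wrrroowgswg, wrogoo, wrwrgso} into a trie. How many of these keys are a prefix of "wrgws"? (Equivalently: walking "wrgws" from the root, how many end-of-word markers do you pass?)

2

Check each prefix of "wrgws" against the stored set — each match is an end-marker on the path.
Prefixes of the query that are stored words: "wrg", "wrgws"
Count: 2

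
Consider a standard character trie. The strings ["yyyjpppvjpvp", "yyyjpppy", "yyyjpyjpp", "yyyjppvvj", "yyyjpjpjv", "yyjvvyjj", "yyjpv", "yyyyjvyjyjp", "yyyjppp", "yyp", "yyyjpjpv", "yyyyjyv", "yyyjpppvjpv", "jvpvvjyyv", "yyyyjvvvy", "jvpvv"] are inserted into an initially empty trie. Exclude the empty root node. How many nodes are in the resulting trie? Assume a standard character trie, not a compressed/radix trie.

Insert word by word; a character creates a node only if that edge doesn't already exist:
  "yyyjpppvjpvp" → 12 new (y, y, y, j, p, p, p, v, j, p, v, p)
  "yyyjpppy" → prefix "yyyjppp" already present; 1 new (y)
  "yyyjpyjpp" → prefix "yyyjp" already present; 4 new (y, j, p, p)
  "yyyjppvvj" → prefix "yyyjpp" already present; 3 new (v, v, j)
  "yyyjpjpjv" → prefix "yyyjp" already present; 4 new (j, p, j, v)
  "yyjvvyjj" → prefix "yy" already present; 6 new (j, v, v, y, j, j)
  "yyjpv" → prefix "yyj" already present; 2 new (p, v)
  "yyyyjvyjyjp" → prefix "yyy" already present; 8 new (y, j, v, y, j, y, j, p)
  "yyyjppp" → prefix "yyyjppp" already present; 0 new (none)
  "yyp" → prefix "yy" already present; 1 new (p)
  "yyyjpjpv" → prefix "yyyjpjp" already present; 1 new (v)
  "yyyyjyv" → prefix "yyyyj" already present; 2 new (y, v)
  "yyyjpppvjpv" → prefix "yyyjpppvjpv" already present; 0 new (none)
  "jvpvvjyyv" → 9 new (j, v, p, v, v, j, y, y, v)
  "yyyyjvvvy" → prefix "yyyyjv" already present; 3 new (v, v, y)
  "jvpvv" → prefix "jvpvv" already present; 0 new (none)
Total nodes = 12 + 1 + 4 + 3 + 4 + 6 + 2 + 8 + 0 + 1 + 1 + 2 + 0 + 9 + 3 + 0 = 56

56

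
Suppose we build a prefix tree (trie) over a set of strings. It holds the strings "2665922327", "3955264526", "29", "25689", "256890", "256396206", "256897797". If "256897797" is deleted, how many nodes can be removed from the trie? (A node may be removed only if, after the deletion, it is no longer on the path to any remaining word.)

After clearing the end-marker at "256897797", prune upward until reaching a node still needed by another word.
The suffix "7797" (4 nodes) is used only by "256897797"; the node for "25689" still has the child "0", so pruning stops there.
Nodes removed: 4

4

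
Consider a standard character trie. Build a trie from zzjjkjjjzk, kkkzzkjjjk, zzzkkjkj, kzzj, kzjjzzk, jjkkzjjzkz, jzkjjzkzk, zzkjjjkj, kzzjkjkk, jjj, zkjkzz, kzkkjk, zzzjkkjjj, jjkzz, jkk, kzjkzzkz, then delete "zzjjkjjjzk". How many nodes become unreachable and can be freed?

8

After clearing the end-marker at "zzjjkjjjzk", prune upward until reaching a node still needed by another word.
The suffix "jjkjjjzk" (8 nodes) is used only by "zzjjkjjjzk"; the node for "zz" still has the child "z", so pruning stops there.
Nodes removed: 8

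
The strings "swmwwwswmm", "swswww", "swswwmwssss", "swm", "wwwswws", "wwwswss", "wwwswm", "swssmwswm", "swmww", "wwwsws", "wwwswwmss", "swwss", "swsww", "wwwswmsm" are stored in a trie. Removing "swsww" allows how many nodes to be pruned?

0

A node on "swsww"'s path can go only if nothing else ends at it or branches off below it.
Every node on "swsww" is still needed (e.g. by "swswww"), so nothing is freed.
Nodes removed: 0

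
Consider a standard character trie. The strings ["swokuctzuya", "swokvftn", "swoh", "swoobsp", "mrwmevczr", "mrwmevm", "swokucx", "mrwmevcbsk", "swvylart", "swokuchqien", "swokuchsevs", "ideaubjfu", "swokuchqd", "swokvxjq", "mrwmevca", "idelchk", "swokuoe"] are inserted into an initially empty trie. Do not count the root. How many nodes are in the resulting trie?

Count nodes per top-level branch (shared prefixes stored once):
  'i'-branch (ideaubjfu, idelchk): 13 nodes
  'm'-branch (mrwmevca, mrwmevcbsk, mrwmevczr, mrwmevm): 14 nodes
  's'-branch (swoh, swokuchqd, swokuchqien, swokuchsevs, swokuctzuya, swokucx, swokuoe, swokvftn, swokvxjq, swoobsp, swvylart): 42 nodes
Sum: 69

69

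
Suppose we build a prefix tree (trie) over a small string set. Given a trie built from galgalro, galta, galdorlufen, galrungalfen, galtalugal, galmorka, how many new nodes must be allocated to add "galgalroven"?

3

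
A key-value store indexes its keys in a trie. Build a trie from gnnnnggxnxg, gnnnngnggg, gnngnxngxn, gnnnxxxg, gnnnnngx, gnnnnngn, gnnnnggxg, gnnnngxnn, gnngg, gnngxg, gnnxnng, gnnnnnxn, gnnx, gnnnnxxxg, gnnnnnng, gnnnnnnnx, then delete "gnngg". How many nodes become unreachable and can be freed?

After clearing the end-marker at "gnngg", prune upward until reaching a node still needed by another word.
The suffix "g" (1 node) is used only by "gnngg"; the node for "gnng" still has the child "n", so pruning stops there.
Nodes removed: 1

1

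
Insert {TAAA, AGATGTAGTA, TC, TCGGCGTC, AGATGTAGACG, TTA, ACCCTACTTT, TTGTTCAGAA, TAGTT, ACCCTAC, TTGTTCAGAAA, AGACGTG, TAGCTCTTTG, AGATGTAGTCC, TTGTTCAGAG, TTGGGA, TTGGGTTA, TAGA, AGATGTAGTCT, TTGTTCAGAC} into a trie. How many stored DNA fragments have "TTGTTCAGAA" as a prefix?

2

Traverse to the node for "TTGTTCAGAA", then collect every word in that subtree.
Words under "TTGTTCAGAA": TTGTTCAGAA, TTGTTCAGAAA
Count: 2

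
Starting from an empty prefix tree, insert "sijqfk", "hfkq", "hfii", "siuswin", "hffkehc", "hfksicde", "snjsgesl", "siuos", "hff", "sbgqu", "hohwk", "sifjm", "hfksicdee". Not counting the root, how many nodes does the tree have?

Insert word by word; a character creates a node only if that edge doesn't already exist:
  "sijqfk" → 6 new (s, i, j, q, f, k)
  "hfkq" → 4 new (h, f, k, q)
  "hfii" → prefix "hf" already present; 2 new (i, i)
  "siuswin" → prefix "si" already present; 5 new (u, s, w, i, n)
  "hffkehc" → prefix "hf" already present; 5 new (f, k, e, h, c)
  "hfksicde" → prefix "hfk" already present; 5 new (s, i, c, d, e)
  "snjsgesl" → prefix "s" already present; 7 new (n, j, s, g, e, s, l)
  "siuos" → prefix "siu" already present; 2 new (o, s)
  "hff" → prefix "hff" already present; 0 new (none)
  "sbgqu" → prefix "s" already present; 4 new (b, g, q, u)
  "hohwk" → prefix "h" already present; 4 new (o, h, w, k)
  "sifjm" → prefix "si" already present; 3 new (f, j, m)
  "hfksicdee" → prefix "hfksicde" already present; 1 new (e)
Total nodes = 6 + 4 + 2 + 5 + 5 + 5 + 7 + 2 + 0 + 4 + 4 + 3 + 1 = 48

48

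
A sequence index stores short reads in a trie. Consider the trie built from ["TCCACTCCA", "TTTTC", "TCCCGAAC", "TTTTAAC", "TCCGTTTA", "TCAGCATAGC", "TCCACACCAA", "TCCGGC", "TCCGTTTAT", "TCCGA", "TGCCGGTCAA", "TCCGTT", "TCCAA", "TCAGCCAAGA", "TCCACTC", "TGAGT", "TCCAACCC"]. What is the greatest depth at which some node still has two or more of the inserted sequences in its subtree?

The deepest shared node is where two words last agree before diverging.
"TCCGTTTA" and "TCCGTTTAT" agree on "TCCGTTTA" (8 characters) before diverging; nothing deeper is shared.
Longest shared-prefix length: 8

8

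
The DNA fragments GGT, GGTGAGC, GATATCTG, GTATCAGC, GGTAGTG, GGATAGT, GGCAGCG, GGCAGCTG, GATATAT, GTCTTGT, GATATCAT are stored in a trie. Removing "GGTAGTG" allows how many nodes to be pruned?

4

A node on "GGTAGTG"'s path can go only if nothing else ends at it or branches off below it.
The suffix "AGTG" (4 nodes) is used only by "GGTAGTG"; the node for "GGT" still has the child "G", so pruning stops there.
Nodes removed: 4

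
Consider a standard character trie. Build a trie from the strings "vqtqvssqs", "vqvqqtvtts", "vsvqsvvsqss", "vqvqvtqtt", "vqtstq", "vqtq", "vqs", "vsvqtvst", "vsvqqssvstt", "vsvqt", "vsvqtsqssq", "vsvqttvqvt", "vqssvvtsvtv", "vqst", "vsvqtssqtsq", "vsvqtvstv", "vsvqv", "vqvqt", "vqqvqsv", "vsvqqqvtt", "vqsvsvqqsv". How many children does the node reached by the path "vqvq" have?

3

Walk "vqvq" from the root, arriving at one node.
Characters that immediately follow "vqvq" among the stored strings: {q, t, v}.
That node has 3 child edges.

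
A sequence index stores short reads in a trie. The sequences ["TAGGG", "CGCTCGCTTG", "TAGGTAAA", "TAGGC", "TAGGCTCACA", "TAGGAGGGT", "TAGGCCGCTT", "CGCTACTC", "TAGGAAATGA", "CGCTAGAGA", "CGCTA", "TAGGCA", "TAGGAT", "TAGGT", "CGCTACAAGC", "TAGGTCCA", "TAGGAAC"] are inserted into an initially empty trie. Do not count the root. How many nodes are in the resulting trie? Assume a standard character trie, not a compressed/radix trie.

Insert word by word; a character creates a node only if that edge doesn't already exist:
  "TAGGG" → 5 new (T, A, G, G, G)
  "CGCTCGCTTG" → 10 new (C, G, C, T, C, G, C, T, T, G)
  "TAGGTAAA" → prefix "TAGG" already present; 4 new (T, A, A, A)
  "TAGGC" → prefix "TAGG" already present; 1 new (C)
  "TAGGCTCACA" → prefix "TAGGC" already present; 5 new (T, C, A, C, A)
  "TAGGAGGGT" → prefix "TAGG" already present; 5 new (A, G, G, G, T)
  "TAGGCCGCTT" → prefix "TAGGC" already present; 5 new (C, G, C, T, T)
  "CGCTACTC" → prefix "CGCT" already present; 4 new (A, C, T, C)
  "TAGGAAATGA" → prefix "TAGGA" already present; 5 new (A, A, T, G, A)
  "CGCTAGAGA" → prefix "CGCTA" already present; 4 new (G, A, G, A)
  "CGCTA" → prefix "CGCTA" already present; 0 new (none)
  "TAGGCA" → prefix "TAGGC" already present; 1 new (A)
  "TAGGAT" → prefix "TAGGA" already present; 1 new (T)
  "TAGGT" → prefix "TAGGT" already present; 0 new (none)
  "CGCTACAAGC" → prefix "CGCTAC" already present; 4 new (A, A, G, C)
  "TAGGTCCA" → prefix "TAGGT" already present; 3 new (C, C, A)
  "TAGGAAC" → prefix "TAGGAA" already present; 1 new (C)
Total nodes = 5 + 10 + 4 + 1 + 5 + 5 + 5 + 4 + 5 + 4 + 0 + 1 + 1 + 0 + 4 + 3 + 1 = 58

58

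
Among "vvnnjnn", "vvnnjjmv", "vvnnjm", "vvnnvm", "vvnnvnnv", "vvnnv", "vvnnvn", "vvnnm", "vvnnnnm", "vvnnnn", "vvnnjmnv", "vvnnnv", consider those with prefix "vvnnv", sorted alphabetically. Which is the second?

vvnnvm

Filter for "vvnnv…" and sort: "vvnnv", "vvnnvm", "vvnnvn", "vvnnvnnv"
The 2nd is vvnnvm.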